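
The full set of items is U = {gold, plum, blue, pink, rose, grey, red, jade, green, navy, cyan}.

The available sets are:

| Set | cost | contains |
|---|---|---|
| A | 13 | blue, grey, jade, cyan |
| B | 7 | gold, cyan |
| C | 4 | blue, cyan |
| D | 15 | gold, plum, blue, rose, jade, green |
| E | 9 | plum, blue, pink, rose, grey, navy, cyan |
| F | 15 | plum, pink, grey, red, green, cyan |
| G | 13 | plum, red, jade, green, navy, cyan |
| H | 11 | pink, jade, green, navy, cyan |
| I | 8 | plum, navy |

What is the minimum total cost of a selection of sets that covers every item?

B, E, G together cover every item (B ∪ E ∪ G = {gold, plum, blue, pink, rose, grey, red, jade, green, navy, cyan}); total cost 7 + 9 + 13 = 29.
No covering selection has total cost below 29.

29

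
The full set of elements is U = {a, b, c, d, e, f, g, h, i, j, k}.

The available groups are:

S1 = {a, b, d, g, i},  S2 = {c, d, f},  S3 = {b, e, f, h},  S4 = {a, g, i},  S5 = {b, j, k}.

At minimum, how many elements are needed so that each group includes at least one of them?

Take T = {b, c, i}. Each listed group contains at least one of these, so T is a hitting set of size 3.
The groups S2, S4, S5 are pairwise disjoint, so any hitting set needs a separate element for each — at least 3. Hence 3 is optimal.

3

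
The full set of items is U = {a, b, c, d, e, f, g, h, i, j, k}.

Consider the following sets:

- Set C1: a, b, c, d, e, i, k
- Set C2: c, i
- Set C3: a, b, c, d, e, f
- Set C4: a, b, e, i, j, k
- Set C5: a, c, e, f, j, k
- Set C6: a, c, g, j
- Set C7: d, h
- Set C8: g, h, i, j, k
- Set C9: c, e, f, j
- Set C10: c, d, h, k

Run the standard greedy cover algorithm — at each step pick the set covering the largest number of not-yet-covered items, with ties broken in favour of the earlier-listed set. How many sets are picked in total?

3

Greedy: pick C1 (covers 7 new) → pick C8 (covers 3 new) → pick C3 (covers 1 new). Total picks: 3.
(The true minimum cover uses only 2 sets, so greedy is not optimal here.)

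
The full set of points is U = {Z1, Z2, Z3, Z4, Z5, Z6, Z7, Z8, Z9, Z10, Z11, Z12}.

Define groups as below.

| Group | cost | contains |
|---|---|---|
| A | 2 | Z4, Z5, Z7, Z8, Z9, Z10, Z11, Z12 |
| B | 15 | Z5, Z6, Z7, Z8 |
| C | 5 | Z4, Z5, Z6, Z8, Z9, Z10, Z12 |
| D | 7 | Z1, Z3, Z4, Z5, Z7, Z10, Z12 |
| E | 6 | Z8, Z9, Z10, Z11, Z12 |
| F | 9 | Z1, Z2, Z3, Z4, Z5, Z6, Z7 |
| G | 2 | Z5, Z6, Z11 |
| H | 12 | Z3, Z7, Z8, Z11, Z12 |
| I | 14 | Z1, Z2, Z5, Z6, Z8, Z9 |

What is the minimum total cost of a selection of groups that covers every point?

A, F together cover every point (A ∪ F = {Z1, Z2, Z3, Z4, Z5, Z6, Z7, Z8, Z9, Z10, Z11, Z12}); total cost 2 + 9 = 11.
The greedy pick A, G, F costs 13; no covering selection beats 11.

11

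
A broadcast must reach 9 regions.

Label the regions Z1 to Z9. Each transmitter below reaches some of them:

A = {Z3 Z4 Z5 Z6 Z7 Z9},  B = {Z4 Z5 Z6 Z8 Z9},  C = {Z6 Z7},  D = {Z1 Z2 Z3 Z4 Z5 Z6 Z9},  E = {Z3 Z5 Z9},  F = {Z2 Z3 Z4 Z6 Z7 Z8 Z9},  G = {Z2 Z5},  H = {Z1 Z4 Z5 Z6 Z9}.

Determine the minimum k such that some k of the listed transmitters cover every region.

Take {F, H}. Their union is {Z1, Z2, Z3, Z4, Z5, Z6, Z7, Z8, Z9}, which is all 9 regions.
No single transmitter has all 9 regions (the largest, D, has 7), so 2 is optimal.

2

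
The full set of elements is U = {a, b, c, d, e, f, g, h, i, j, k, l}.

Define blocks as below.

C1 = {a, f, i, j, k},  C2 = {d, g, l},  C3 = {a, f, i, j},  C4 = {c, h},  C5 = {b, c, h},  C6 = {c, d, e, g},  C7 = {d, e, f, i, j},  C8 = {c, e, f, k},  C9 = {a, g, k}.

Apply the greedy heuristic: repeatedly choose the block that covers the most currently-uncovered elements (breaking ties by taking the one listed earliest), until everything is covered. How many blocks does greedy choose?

Greedy: pick C1 (covers 5 new) → pick C6 (covers 4 new) → pick C5 (covers 2 new) → pick C2 (covers 1 new). Total picks: 4.

4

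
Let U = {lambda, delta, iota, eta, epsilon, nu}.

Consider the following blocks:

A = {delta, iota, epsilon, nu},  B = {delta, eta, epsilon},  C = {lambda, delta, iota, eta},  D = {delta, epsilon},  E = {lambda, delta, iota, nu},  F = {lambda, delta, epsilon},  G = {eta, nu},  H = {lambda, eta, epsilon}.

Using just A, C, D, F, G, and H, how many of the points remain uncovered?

0

Union of A, C, D, F, G, H = {lambda, delta, iota, eta, epsilon, nu} — that's every point, so 0 are uncovered.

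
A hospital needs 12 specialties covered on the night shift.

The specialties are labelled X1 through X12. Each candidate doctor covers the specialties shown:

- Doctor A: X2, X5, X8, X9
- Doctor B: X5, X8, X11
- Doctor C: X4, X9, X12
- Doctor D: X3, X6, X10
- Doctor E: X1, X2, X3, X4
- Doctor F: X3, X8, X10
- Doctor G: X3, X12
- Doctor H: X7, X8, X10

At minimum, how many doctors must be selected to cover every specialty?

5

B and C and D and E and H together: B ∪ C ∪ D ∪ E ∪ H = {X1, X2, X3, X4, X5, X6, X7, X8, X9, X10, X11, X12} — every specialty is covered.
No 4 of the 8 doctors cover everything (all 70 combinations miss at least one specialty), so 5 is optimal.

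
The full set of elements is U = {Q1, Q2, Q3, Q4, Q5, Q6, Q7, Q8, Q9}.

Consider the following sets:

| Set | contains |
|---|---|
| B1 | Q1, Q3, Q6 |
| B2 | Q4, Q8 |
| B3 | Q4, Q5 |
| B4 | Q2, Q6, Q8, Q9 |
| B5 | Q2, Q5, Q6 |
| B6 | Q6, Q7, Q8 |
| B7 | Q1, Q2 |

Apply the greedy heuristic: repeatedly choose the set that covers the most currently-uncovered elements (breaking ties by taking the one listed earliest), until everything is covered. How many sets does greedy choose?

4

Greedy: pick B4 (covers 4 new) → pick B1 (covers 2 new) → pick B3 (covers 2 new) → pick B6 (covers 1 new). Total picks: 4.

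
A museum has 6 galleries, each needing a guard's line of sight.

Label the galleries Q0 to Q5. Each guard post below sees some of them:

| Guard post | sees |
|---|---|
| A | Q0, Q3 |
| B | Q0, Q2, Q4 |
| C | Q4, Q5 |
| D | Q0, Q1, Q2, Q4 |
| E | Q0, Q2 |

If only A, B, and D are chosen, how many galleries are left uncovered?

1

Union of A, B, D = {Q0, Q1, Q2, Q3, Q4}.
Not covered: Q5 — 1 gallery.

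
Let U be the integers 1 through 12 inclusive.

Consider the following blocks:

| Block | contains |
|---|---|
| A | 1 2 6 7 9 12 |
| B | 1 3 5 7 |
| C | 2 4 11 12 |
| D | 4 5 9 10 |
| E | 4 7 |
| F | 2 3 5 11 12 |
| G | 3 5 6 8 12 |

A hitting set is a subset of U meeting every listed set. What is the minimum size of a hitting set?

Take H = {2, 5, 7}. Each listed block contains at least one of these, so H is a hitting set of size 3.
No choice of 2 elements meets every block, so 3 is the minimum.

3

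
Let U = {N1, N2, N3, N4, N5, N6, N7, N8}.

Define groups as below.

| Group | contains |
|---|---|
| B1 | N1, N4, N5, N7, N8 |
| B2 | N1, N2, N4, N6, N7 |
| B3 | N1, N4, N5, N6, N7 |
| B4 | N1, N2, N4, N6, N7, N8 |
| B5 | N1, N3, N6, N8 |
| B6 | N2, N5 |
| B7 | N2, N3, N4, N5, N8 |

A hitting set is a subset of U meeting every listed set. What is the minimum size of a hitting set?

The 2 items {N1, N2} hit every group.
The groups B5, B6 are pairwise disjoint, so any hitting set needs a separate item for each — at least 2. Hence 2 is optimal.

2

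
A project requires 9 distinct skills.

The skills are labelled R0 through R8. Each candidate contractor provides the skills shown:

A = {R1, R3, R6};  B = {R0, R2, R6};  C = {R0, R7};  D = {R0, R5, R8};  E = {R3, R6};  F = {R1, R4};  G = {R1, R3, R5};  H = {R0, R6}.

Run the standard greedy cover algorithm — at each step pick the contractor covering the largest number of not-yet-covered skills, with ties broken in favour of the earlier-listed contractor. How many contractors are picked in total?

Greedy: pick A (covers 3 new) → pick D (covers 3 new) → pick B (covers 1 new) → pick C (covers 1 new) → pick F (covers 1 new). Total picks: 5.

5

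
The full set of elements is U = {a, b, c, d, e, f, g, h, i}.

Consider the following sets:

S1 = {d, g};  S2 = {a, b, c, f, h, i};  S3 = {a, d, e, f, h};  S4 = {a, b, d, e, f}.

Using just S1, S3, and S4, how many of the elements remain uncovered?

Union of S1, S3, S4 = {a, b, d, e, f, g, h}.
Not covered: c, i — 2 elements.

2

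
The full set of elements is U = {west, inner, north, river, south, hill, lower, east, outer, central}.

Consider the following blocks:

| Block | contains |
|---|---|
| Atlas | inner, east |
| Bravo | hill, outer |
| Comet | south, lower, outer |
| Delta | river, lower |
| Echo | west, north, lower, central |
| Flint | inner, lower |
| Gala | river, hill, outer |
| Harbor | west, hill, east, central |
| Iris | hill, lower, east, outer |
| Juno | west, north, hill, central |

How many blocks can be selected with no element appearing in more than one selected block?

Atlas, Bravo, Echo are pairwise disjoint (Atlas={inner,east}; Bravo={hill,outer}; Echo={west,north,lower,central}).
Every remaining block overlaps one of these, and no 4 of the listed blocks are pairwise disjoint, so 3 is the maximum.

3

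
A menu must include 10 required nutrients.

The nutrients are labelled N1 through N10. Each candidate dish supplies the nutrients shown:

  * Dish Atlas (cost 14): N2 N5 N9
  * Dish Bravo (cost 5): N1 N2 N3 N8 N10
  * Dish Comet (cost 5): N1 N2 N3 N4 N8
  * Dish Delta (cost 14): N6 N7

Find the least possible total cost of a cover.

38

Atlas, Bravo, Comet, Delta together cover every nutrient (Atlas ∪ Bravo ∪ Comet ∪ Delta = {N1, N2, N3, N4, N5, N6, N7, N8, N9, N10}); total cost 14 + 5 + 5 + 14 = 38.
No covering selection has total cost below 38.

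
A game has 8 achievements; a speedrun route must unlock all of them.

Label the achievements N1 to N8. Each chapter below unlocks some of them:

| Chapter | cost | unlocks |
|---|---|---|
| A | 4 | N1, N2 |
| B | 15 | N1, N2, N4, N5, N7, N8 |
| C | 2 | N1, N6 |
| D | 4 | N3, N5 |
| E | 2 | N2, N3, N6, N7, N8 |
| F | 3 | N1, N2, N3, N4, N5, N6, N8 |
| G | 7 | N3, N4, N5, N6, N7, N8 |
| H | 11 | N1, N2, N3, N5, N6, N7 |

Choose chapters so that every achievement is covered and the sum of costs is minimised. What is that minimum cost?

E, F together cover every achievement (E ∪ F = {N1, N2, N3, N4, N5, N6, N7, N8}); total cost 2 + 3 = 5.
No covering selection has total cost below 5.

5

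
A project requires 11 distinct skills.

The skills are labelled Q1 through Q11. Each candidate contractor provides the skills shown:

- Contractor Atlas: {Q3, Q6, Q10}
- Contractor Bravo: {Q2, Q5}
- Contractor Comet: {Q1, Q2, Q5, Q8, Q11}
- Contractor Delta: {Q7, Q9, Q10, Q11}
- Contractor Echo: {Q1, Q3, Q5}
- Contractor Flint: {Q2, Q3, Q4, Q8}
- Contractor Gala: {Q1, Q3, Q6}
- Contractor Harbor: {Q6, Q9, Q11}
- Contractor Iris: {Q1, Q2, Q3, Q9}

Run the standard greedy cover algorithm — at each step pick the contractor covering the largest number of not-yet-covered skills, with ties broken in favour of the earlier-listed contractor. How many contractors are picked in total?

Greedy: pick Comet (covers 5 new) → pick Atlas (covers 3 new) → pick Delta (covers 2 new) → pick Flint (covers 1 new). Total picks: 4.

4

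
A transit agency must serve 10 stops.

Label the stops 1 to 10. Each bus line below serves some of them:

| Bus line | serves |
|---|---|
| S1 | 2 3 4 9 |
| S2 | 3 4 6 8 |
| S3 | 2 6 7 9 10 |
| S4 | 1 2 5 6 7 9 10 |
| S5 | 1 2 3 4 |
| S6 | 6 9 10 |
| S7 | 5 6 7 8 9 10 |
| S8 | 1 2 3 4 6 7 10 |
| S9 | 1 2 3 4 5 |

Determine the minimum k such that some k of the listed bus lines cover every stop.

2

Take {S5, S7}. Their union is {1, 2, 3, 4, 5, 6, 7, 8, 9, 10}, which is all 10 stops.
No single bus line has all 10 stops (the largest, S4, has 7), so 2 is optimal.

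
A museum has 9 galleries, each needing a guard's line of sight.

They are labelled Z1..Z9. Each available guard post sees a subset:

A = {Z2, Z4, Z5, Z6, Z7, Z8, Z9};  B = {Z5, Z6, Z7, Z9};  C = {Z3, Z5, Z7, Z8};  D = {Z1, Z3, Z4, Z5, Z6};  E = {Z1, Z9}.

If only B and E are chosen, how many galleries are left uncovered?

4

Union of B, E = {Z1, Z5, Z6, Z7, Z9}.
Not covered: Z2, Z3, Z4, Z8 — 4 galleries.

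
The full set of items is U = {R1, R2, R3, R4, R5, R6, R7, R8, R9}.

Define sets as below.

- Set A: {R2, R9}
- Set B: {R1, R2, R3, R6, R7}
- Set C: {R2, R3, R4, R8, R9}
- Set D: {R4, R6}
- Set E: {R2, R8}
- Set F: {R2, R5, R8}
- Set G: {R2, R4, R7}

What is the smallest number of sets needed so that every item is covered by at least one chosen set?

3

B and C and F together: B ∪ C ∪ F = {R1, R2, R3, R4, R5, R6, R7, R8, R9} — every item is covered.
Only B contains R1, so B is forced; the remaining 4 items need at least 2 more sets (each remaining set adds at most 3) — so at least 3 sets are needed, and 3 is optimal.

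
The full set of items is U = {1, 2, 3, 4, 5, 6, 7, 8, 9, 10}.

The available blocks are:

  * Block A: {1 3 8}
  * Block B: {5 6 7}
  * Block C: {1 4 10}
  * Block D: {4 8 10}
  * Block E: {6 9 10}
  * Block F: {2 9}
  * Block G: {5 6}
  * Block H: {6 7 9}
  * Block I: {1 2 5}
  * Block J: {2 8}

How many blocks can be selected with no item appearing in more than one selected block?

3

D, F, G are pairwise disjoint (D={4,8,10}; F={2,9}; G={5,6}).
Every remaining block overlaps one of these, and no 4 of the listed blocks are pairwise disjoint, so 3 is the maximum.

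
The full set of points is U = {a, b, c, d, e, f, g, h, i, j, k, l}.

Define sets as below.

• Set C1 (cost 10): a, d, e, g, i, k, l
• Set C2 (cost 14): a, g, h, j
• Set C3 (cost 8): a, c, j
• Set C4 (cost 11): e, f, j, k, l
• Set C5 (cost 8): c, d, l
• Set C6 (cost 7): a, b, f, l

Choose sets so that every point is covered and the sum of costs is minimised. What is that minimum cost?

C1, C2, C3, C6 together cover every point (C1 ∪ C2 ∪ C3 ∪ C6 = {a, b, c, d, e, f, g, h, i, j, k, l}); total cost 10 + 14 + 8 + 7 = 39.
No covering selection has total cost below 39.

39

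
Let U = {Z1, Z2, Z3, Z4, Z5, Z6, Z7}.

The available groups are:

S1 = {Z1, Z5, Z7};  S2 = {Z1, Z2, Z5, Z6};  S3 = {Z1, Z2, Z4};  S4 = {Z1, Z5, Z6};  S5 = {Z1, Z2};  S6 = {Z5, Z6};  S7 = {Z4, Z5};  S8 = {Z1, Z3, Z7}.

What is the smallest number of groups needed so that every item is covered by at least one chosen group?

S3 and S6 and S8 together: S3 ∪ S6 ∪ S8 = {Z1, Z2, Z3, Z4, Z5, Z6, Z7} — every item is covered.
Only S8 contains Z3, so S8 is forced; the remaining 4 items need at least 2 more groups (each remaining group adds at most 3) — so at least 3 groups are needed, and 3 is optimal.

3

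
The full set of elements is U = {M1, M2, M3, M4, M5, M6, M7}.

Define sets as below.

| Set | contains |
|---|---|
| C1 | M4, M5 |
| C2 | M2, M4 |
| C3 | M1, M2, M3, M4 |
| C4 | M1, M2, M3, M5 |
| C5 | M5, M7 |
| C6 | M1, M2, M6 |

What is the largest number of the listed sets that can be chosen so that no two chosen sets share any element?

C3, C5 are pairwise disjoint (C3={M1,M2,M3,M4}; C5={M5,M7}).
Every remaining set overlaps one of these, and no 3 of the listed sets are pairwise disjoint, so 2 is the maximum.

2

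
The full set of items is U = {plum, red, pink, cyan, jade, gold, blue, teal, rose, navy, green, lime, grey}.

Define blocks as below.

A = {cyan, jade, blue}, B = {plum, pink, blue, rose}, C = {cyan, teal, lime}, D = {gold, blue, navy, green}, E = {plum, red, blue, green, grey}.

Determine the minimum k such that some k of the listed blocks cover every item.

5

A, B, C, D, and E cover everything between them: the union {plum, red, pink, cyan, jade, gold, blue, teal, rose, navy, green, lime, grey} is all of U.
No 4 of the 5 blocks cover everything (all 5 combinations miss at least one item), so 5 is optimal.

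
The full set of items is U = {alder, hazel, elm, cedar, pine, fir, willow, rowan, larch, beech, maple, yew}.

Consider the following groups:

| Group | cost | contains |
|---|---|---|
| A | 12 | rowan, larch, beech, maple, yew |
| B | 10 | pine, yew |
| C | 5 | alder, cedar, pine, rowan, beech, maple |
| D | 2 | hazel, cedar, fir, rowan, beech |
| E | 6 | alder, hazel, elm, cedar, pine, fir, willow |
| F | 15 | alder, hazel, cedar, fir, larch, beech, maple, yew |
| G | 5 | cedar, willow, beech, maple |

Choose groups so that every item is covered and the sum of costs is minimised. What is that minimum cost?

A, E together cover every item (A ∪ E = {alder, hazel, elm, cedar, pine, fir, willow, rowan, larch, beech, maple, yew}); total cost 12 + 6 = 18.
The greedy pick D, E, A costs 20; no covering selection beats 18.

18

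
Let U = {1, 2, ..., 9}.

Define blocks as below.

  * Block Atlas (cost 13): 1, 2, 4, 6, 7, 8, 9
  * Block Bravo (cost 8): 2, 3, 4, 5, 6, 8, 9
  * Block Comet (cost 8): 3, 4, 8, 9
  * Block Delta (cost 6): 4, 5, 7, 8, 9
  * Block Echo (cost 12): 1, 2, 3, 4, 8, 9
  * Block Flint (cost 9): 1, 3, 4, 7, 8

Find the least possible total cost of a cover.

17

Bravo, Flint together cover every element (Bravo ∪ Flint = {1, 2, 3, 4, 5, 6, 7, 8, 9}); total cost 8 + 9 = 17.
No covering selection has total cost below 17.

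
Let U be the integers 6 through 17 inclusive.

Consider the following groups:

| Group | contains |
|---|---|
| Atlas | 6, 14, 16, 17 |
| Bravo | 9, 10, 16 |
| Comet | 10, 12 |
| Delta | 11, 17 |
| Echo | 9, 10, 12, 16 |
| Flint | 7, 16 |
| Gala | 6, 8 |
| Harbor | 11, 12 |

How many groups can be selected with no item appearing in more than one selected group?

4

Comet, Delta, Flint, Gala are pairwise disjoint (Comet={10,12}; Delta={11,17}; Flint={7,16}; Gala={6,8}).
Every remaining group overlaps one of these, and no 5 of the listed groups are pairwise disjoint, so 4 is the maximum.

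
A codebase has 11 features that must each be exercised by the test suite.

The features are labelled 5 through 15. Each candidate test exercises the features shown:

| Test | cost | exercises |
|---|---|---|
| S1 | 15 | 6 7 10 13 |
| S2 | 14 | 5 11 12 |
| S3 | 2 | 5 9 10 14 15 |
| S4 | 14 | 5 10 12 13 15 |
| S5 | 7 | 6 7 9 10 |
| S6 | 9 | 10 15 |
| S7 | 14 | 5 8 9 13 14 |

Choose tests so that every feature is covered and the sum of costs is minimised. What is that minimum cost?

37

S2, S3, S5, S7 together cover every feature (S2 ∪ S3 ∪ S5 ∪ S7 = {5, 6, 7, 8, 9, 10, 11, 12, 13, 14, 15}); total cost 14 + 2 + 7 + 14 = 37.
No covering selection has total cost below 37.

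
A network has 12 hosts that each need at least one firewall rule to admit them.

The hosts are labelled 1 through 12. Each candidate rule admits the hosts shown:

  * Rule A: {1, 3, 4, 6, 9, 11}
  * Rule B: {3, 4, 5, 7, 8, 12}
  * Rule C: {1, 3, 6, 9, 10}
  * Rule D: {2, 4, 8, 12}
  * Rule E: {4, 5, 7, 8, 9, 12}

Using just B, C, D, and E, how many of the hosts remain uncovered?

1

Union of B, C, D, E = {1, 2, 3, 4, 5, 6, 7, 8, 9, 10, 12}.
Not covered: 11 — 1 host.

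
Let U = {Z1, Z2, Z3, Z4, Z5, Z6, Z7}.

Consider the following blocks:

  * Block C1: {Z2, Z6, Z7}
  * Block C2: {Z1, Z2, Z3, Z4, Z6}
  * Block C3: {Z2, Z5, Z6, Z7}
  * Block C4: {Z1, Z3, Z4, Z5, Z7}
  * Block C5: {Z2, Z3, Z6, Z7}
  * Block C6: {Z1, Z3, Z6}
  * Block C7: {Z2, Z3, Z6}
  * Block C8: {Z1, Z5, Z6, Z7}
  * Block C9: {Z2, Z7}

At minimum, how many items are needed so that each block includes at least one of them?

H = {Z6, Z7} meets every block (each contains at least one member of H), and |H| = 2.
The blocks C6, C9 are pairwise disjoint, so any hitting set needs a separate item for each — at least 2. Hence 2 is optimal.

2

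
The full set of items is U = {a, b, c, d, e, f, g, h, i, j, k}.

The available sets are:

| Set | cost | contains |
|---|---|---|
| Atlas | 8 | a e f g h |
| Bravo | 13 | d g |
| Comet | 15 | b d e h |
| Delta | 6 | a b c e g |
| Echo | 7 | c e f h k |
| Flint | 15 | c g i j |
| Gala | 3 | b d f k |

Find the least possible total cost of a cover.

26

Atlas, Flint, Gala together cover every item (Atlas ∪ Flint ∪ Gala = {a, b, c, d, e, f, g, h, i, j, k}); total cost 8 + 15 + 3 = 26.
The greedy pick Gala, Delta, Echo, Flint costs 31; no covering selection beats 26.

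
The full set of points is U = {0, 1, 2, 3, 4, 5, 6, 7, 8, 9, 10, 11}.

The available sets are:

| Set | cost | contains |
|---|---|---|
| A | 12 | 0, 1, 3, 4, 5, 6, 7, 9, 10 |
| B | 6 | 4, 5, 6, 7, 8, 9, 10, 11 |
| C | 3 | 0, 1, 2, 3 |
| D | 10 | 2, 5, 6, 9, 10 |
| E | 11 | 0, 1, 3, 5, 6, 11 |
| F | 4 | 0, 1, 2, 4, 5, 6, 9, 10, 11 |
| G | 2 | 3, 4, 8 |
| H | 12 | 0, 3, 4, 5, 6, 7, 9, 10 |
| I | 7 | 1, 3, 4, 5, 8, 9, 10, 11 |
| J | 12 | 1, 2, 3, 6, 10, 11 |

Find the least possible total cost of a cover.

9

B, C together cover every point (B ∪ C = {0, 1, 2, 3, 4, 5, 6, 7, 8, 9, 10, 11}); total cost 6 + 3 = 9.
The greedy pick F, G, B costs 12; no covering selection beats 9.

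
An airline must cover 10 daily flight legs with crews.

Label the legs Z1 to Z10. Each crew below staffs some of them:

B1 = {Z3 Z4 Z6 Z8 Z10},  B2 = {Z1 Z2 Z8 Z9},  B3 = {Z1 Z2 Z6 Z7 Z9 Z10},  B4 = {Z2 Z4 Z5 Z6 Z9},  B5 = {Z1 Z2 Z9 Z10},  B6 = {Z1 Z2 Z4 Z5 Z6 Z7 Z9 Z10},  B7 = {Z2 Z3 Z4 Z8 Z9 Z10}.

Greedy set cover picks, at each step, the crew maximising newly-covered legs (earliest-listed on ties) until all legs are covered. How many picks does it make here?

Greedy: pick B6 (covers 8 new) → pick B1 (covers 2 new). Total picks: 2.

2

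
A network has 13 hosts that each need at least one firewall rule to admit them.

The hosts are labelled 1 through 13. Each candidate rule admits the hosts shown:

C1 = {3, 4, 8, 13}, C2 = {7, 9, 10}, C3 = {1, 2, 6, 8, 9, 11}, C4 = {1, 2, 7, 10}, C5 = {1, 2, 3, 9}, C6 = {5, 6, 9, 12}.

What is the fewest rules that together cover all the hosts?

4

Take {C1, C3, C4, C6}. Their union is {1, 2, 3, 4, 5, 6, 7, 8, 9, 10, 11, 12, 13}, which is all 13 hosts.
Only C6 contains 5, so C6 is forced; the remaining 9 hosts need at least 3 more rules (each remaining rule adds at most 4) — so at least 4 rules are needed, and 4 is optimal.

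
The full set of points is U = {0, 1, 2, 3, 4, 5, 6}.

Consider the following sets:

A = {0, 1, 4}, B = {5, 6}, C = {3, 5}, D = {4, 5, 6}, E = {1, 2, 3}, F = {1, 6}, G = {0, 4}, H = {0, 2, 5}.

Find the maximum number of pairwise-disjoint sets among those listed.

3

B, E, G are pairwise disjoint (B={5,6}; E={1,2,3}; G={0,4}).
Every remaining set overlaps one of these, and no 4 of the listed sets are pairwise disjoint, so 3 is the maximum.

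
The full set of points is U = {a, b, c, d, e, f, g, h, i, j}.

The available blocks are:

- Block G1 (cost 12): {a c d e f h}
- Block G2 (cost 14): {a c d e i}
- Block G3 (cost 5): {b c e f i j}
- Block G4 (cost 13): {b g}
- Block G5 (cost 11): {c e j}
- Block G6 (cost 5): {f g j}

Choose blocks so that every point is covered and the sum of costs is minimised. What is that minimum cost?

22

G1, G3, G6 together cover every point (G1 ∪ G3 ∪ G6 = {a, b, c, d, e, f, g, h, i, j}); total cost 12 + 5 + 5 = 22.
No covering selection has total cost below 22.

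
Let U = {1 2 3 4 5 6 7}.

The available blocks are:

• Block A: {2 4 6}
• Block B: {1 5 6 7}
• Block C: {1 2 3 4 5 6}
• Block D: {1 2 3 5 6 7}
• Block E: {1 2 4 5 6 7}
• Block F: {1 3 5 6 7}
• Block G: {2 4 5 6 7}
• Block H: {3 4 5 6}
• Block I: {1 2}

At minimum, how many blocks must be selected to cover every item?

2

D and G together: D ∪ G = {1, 2, 3, 4, 5, 6, 7} — every item is covered.
No single block has all 7 items (the largest, C, has 6), so 2 is optimal.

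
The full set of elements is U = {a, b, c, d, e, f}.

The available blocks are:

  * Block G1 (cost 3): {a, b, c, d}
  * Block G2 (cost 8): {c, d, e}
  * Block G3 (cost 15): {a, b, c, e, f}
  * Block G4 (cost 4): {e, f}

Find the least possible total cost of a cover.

7

G1, G4 together cover every element (G1 ∪ G4 = {a, b, c, d, e, f}); total cost 3 + 4 = 7.
No covering selection has total cost below 7.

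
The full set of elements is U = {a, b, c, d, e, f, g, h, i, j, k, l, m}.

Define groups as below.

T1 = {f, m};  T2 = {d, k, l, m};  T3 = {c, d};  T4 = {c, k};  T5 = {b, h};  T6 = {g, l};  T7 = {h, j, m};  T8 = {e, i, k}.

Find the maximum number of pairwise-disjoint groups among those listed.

T1, T3, T5, T6, T8 are pairwise disjoint (T1={f,m}; T3={c,d}; T5={b,h}; T6={g,l}; T8={e,i,k}).
Every remaining group overlaps one of these, and no 6 of the listed groups are pairwise disjoint, so 5 is the maximum.

5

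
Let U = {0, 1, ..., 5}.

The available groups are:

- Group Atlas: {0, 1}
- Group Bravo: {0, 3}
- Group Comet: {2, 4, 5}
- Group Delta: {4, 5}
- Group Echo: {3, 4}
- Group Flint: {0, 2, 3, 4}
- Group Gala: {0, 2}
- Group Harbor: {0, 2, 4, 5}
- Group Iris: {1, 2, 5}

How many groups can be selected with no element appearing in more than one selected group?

2

Atlas, Delta are pairwise disjoint (Atlas={0,1}; Delta={4,5}).
Every remaining group overlaps one of these, and no 3 of the listed groups are pairwise disjoint, so 2 is the maximum.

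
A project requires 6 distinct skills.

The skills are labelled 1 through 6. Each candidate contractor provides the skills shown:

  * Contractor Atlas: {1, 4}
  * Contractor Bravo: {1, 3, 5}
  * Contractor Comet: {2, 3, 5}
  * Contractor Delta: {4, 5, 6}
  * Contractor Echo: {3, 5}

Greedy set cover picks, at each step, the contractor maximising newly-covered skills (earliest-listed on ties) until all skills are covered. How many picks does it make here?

3

Greedy: pick Bravo (covers 3 new) → pick Delta (covers 2 new) → pick Comet (covers 1 new). Total picks: 3.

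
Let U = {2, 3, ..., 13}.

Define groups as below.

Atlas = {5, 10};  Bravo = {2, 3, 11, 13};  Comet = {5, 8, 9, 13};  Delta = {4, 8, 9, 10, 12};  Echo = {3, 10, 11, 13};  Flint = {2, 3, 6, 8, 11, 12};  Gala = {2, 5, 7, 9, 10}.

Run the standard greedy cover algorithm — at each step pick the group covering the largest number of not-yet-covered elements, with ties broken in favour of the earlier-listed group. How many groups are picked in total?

Greedy: pick Flint (covers 6 new) → pick Gala (covers 4 new) → pick Bravo (covers 1 new) → pick Delta (covers 1 new). Total picks: 4.

4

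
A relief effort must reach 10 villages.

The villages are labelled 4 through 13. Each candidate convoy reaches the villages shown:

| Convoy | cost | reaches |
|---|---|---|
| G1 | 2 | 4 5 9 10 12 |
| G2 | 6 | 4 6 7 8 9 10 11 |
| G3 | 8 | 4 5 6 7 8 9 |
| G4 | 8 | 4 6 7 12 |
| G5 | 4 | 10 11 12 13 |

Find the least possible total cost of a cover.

G3, G5 together cover every village (G3 ∪ G5 = {4, 5, 6, 7, 8, 9, 10, 11, 12, 13}); total cost 8 + 4 = 12.
No covering selection has total cost below 12.

12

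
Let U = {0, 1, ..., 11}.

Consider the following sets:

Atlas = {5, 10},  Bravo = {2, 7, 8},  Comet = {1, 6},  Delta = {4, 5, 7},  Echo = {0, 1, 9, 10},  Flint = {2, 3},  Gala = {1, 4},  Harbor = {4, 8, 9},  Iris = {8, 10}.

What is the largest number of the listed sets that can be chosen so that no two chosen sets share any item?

4

Atlas, Comet, Flint, Harbor are pairwise disjoint (Atlas={5,10}; Comet={1,6}; Flint={2,3}; Harbor={4,8,9}).
Every remaining set overlaps one of these, and no 5 of the listed sets are pairwise disjoint, so 4 is the maximum.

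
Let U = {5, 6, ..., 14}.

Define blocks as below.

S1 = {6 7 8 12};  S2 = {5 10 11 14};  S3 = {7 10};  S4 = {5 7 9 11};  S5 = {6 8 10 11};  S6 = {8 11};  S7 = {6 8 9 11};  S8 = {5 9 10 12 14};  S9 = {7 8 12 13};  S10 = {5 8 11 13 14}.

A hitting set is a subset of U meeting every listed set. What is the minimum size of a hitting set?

3

H = {7, 9, 11} meets every block (each contains at least one member of H), and |H| = 3.
No choice of 2 items meets every block, so 3 is the minimum.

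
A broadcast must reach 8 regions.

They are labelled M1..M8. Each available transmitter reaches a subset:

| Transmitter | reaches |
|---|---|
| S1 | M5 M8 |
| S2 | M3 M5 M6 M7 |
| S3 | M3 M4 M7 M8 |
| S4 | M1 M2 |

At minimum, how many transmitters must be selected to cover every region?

3

Take {S2, S3, S4}. Their union is {M1, M2, M3, M4, M5, M6, M7, M8}, which is all 8 regions.
Only S4 contains M1, so S4 is forced; the remaining 6 regions need at least 2 more transmitters (each remaining transmitter adds at most 4) — so at least 3 transmitters are needed, and 3 is optimal.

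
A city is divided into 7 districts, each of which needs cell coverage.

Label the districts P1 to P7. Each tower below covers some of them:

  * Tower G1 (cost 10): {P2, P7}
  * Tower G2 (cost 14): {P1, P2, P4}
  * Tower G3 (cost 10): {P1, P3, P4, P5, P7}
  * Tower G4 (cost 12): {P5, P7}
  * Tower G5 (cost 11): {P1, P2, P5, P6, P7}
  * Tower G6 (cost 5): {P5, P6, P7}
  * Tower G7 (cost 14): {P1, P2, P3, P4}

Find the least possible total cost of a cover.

G6, G7 together cover every district (G6 ∪ G7 = {P1, P2, P3, P4, P5, P6, P7}); total cost 5 + 14 = 19.
The greedy pick G6, G3, G1 costs 25; no covering selection beats 19.

19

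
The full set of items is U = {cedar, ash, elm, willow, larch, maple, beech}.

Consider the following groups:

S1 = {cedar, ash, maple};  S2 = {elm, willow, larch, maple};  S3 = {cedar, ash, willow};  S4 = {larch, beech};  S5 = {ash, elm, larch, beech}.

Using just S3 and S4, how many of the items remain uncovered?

2

Union of S3, S4 = {cedar, ash, willow, larch, beech}.
Not covered: elm, maple — 2 items.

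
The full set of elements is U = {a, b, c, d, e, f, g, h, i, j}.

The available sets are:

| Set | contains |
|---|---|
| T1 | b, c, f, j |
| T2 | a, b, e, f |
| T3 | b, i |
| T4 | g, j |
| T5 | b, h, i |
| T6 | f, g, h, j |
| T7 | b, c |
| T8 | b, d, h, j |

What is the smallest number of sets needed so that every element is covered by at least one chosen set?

5

T2, T3, T6, T7, and T8 cover everything between them: the union {a, b, c, d, e, f, g, h, i, j} is all of U.
No 4 of the 8 sets cover everything (all 70 combinations miss at least one element), so 5 is optimal.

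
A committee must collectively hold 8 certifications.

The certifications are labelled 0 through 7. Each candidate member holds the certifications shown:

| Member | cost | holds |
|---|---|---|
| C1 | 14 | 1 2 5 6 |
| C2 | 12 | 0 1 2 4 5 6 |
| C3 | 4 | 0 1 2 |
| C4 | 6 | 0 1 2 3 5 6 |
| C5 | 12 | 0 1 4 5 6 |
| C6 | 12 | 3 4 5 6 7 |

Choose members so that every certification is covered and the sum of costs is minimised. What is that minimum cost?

16

C3, C6 together cover every certification (C3 ∪ C6 = {0, 1, 2, 3, 4, 5, 6, 7}); total cost 4 + 12 = 16.
The greedy pick C4, C6 costs 18; no covering selection beats 16.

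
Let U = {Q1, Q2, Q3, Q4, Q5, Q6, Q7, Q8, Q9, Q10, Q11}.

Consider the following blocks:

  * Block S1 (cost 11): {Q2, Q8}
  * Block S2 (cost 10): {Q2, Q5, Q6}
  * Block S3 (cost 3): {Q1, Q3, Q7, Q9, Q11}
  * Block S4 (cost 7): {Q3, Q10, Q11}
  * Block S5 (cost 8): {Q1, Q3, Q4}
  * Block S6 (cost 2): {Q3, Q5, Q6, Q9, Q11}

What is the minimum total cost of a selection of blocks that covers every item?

31

S1, S3, S4, S5, S6 together cover every item (S1 ∪ S3 ∪ S4 ∪ S5 ∪ S6 = {Q1, Q2, Q3, Q4, Q5, Q6, Q7, Q8, Q9, Q10, Q11}); total cost 11 + 3 + 7 + 8 + 2 = 31.
No covering selection has total cost below 31.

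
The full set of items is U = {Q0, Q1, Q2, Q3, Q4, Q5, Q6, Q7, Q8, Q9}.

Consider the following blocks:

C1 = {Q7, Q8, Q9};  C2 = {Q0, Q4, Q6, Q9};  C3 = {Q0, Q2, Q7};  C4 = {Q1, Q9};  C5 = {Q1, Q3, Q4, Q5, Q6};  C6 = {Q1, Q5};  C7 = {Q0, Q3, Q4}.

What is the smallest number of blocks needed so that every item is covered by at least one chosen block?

Take {C1, C3, C5}. Their union is {Q0, Q1, Q2, Q3, Q4, Q5, Q6, Q7, Q8, Q9}, which is all 10 items.
Only C3 contains Q2, so C3 is forced; the remaining 7 items need at least 2 more blocks (each remaining block adds at most 5) — so at least 3 blocks are needed, and 3 is optimal.

3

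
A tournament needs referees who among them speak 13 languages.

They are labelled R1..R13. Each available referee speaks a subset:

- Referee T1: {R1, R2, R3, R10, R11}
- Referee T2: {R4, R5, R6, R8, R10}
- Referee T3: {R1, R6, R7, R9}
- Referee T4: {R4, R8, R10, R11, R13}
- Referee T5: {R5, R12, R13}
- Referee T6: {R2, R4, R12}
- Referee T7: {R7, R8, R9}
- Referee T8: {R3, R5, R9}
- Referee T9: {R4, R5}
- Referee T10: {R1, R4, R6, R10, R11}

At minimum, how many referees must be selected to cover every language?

T1 and T2 and T3 and T5 together: T1 ∪ T2 ∪ T3 ∪ T5 = {R1, R2, R3, R4, R5, R6, R7, R8, R9, R10, R11, R12, R13} — every language is covered.
No 3 of the 10 referees cover everything (all 120 combinations miss at least one language), so 4 is optimal.

4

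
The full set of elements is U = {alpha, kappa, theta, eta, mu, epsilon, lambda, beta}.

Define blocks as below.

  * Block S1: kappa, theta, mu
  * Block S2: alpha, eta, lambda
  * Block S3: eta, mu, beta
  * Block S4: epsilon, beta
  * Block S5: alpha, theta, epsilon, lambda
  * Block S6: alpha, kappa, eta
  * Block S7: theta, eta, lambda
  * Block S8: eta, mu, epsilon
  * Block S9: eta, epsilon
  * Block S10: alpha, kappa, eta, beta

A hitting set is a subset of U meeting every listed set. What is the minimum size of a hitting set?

H = {theta, eta, beta} meets every block (each contains at least one member of H), and |H| = 3.
The blocks S1, S2, S4 are pairwise disjoint, so any hitting set needs a separate element for each — at least 3. Hence 3 is optimal.

3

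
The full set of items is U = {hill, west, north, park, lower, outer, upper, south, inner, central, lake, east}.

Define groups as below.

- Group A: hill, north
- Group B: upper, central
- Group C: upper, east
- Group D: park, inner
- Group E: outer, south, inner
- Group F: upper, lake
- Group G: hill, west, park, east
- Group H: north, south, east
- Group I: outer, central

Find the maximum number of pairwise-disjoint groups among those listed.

A, C, D, I are pairwise disjoint (A={hill,north}; C={upper,east}; D={park,inner}; I={outer,central}).
Every remaining group overlaps one of these, and no 5 of the listed groups are pairwise disjoint, so 4 is the maximum.

4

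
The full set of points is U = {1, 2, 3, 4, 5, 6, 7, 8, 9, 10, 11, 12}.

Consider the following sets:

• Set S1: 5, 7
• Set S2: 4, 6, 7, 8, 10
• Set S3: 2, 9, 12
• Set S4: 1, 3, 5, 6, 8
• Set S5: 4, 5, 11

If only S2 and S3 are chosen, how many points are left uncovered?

4

Union of S2, S3 = {2, 4, 6, 7, 8, 9, 10, 12}.
Not covered: 1, 3, 5, 11 — 4 points.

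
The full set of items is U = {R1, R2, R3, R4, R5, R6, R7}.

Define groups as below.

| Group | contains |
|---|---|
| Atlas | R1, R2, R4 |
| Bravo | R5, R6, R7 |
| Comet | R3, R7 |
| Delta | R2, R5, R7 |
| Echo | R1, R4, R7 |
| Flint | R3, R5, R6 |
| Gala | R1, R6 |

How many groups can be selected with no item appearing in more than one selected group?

Comet, Gala are pairwise disjoint (Comet={R3,R7}; Gala={R1,R6}).
Every remaining group overlaps one of these, and no 3 of the listed groups are pairwise disjoint, so 2 is the maximum.

2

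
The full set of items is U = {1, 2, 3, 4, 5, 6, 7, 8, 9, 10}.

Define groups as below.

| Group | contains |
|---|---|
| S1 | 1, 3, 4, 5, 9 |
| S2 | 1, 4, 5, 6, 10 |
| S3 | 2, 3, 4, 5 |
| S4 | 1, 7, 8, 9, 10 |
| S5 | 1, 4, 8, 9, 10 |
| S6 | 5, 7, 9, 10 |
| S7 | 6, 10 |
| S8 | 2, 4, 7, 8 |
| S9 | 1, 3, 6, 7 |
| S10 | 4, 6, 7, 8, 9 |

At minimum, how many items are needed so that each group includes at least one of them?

3

The 3 items {5, 7, 10} hit every group.
No choice of 2 items meets every group, so 3 is the minimum.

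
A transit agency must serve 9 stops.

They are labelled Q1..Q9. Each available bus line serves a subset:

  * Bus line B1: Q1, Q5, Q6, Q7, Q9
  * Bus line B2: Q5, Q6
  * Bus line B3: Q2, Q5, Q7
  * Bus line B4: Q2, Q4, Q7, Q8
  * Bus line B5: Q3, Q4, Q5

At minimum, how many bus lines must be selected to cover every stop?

B1 and B4 and B5 together: B1 ∪ B4 ∪ B5 = {Q1, Q2, Q3, Q4, Q5, Q6, Q7, Q8, Q9} — every stop is covered.
Only B1 contains Q1, so B1 is forced; the remaining 4 stops need at least 2 more bus lines (each remaining bus line adds at most 3) — so at least 3 bus lines are needed, and 3 is optimal.

3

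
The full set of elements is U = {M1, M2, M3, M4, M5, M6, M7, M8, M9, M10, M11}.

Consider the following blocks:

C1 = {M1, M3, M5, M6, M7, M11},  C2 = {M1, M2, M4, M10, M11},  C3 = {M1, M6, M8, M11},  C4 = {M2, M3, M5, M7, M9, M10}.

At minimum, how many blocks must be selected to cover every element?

3

Take {C2, C3, C4}. Their union is {M1, M2, M3, M4, M5, M6, M7, M8, M9, M10, M11}, which is all 11 elements.
Only C2 contains M4, so C2 is forced; the remaining 6 elements need at least 2 more blocks (each remaining block adds at most 4) — so at least 3 blocks are needed, and 3 is optimal.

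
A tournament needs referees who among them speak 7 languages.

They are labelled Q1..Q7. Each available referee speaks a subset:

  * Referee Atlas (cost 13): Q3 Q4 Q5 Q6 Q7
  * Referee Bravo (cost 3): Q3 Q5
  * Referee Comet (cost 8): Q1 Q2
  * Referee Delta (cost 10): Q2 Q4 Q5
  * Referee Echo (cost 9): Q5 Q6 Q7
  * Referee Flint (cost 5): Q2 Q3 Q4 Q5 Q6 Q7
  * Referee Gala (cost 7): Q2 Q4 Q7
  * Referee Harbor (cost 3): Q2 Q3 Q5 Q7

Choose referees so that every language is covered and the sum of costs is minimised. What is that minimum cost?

Comet, Flint together cover every language (Comet ∪ Flint = {Q1, Q2, Q3, Q4, Q5, Q6, Q7}); total cost 8 + 5 = 13.
The greedy pick Harbor, Flint, Comet costs 16; no covering selection beats 13.

13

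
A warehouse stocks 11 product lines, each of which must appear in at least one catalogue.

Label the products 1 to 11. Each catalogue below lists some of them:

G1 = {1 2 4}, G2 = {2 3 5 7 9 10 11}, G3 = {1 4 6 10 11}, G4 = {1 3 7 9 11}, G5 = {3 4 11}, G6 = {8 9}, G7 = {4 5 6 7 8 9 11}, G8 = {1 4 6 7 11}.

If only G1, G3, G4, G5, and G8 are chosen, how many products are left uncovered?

2

Union of G1, G3, G4, G5, G8 = {1, 2, 3, 4, 6, 7, 9, 10, 11}.
Not covered: 5, 8 — 2 products.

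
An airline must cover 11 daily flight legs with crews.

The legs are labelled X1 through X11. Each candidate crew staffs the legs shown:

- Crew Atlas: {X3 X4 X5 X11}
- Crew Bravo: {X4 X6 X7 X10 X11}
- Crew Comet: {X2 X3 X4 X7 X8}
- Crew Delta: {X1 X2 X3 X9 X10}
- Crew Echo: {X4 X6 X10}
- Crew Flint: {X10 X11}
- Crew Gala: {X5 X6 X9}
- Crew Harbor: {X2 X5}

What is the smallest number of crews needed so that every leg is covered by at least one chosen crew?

4

Take {Atlas, Comet, Delta, Gala}. Their union is {X1, X2, X3, X4, X5, X6, X7, X8, X9, X10, X11}, which is all 11 legs.
No 3 of the 8 crews cover everything (all 56 combinations miss at least one leg), so 4 is optimal.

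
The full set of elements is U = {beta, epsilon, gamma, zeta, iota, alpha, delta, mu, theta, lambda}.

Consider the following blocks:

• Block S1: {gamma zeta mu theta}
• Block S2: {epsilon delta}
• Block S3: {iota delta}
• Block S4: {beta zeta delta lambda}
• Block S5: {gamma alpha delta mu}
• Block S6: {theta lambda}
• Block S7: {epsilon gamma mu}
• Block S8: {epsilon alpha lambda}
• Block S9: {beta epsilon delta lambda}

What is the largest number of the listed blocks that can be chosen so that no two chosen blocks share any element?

3

S3, S6, S7 are pairwise disjoint (S3={iota,delta}; S6={theta,lambda}; S7={epsilon,gamma,mu}).
Every remaining block overlaps one of these, and no 4 of the listed blocks are pairwise disjoint, so 3 is the maximum.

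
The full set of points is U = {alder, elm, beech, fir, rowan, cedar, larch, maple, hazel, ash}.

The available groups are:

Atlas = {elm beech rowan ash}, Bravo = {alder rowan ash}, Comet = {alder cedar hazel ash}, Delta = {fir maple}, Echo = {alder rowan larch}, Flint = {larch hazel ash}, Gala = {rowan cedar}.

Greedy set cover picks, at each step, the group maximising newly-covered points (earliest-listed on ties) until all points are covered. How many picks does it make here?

4

Greedy: pick Atlas (covers 4 new) → pick Comet (covers 3 new) → pick Delta (covers 2 new) → pick Echo (covers 1 new). Total picks: 4.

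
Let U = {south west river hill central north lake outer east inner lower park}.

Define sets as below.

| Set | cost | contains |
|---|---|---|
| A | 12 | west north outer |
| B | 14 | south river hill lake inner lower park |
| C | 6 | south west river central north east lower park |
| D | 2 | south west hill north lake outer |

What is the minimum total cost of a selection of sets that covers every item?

B, C, D together cover every item (B ∪ C ∪ D = {south, west, river, hill, central, north, lake, outer, east, inner, lower, park}); total cost 14 + 6 + 2 = 22.
No covering selection has total cost below 22.

22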